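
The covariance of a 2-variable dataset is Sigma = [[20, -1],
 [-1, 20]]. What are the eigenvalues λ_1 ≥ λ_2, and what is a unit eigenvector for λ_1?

Step 1 — characteristic polynomial of 2×2 Sigma:
  det(Sigma - λI) = λ² - trace · λ + det = 0.
  trace = 20 + 20 = 40, det = 20·20 - (-1)² = 399.
Step 2 — discriminant:
  Δ = trace² - 4·det = 1600 - 1596 = 4.
Step 3 — eigenvalues:
  λ = (trace ± √Δ)/2 = (40 ± 2)/2,
  λ_1 = 21,  λ_2 = 19.

Step 4 — unit eigenvector for λ_1: solve (Sigma - λ_1 I)v = 0. First row:
  (20 - 21)·v_x + (-1)·v_y = 0, i.e. (-1)·v_x + (-1)·v_y = 0,
  so v ∝ (b, λ_1 - a) = (-1, 1); multiply by -1 so the first entry is positive: u = (1, -1).
  ||u|| = √((1)² + (-1)²) = √(2) ≈ 1.4142,
  v_1 = u/||u|| ≈ (0.7071, -0.7071) (||v_1|| = 1).

λ_1 = 21,  λ_2 = 19;  v_1 ≈ (0.7071, -0.7071)


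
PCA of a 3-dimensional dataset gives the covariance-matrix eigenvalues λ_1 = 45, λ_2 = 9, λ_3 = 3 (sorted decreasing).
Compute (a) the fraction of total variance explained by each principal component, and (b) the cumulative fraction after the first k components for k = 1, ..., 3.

Step 1 — total variance = trace(Sigma) = Σ λ_i = 45 + 9 + 3 = 57.

Step 2 — fraction explained by component i = λ_i / Σ λ:
  PC1: 45/57 = 0.7895
  PC2: 9/57 = 0.1579
  PC3: 3/57 = 0.0526

Step 3 — cumulative fraction after k components = (λ_1 + ... + λ_k) / Σ λ:
  k = 1: 45/57 = 0.7895
  k = 2: (45 + 9)/57 = 54/57 = 0.9474
  k = 3: (45 + 9 + 3)/57 = 57/57 = 1

Summary (fraction, with percent):

explained: PC1 0.7895 (78.95%), PC2 0.1579 (15.79%), PC3 0.0526 (5.26%);  cumulative: 0.7895, 0.9474, 1


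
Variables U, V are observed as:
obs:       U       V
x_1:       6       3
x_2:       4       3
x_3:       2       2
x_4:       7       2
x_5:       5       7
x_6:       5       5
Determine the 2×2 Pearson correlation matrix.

Step 1 — column means:
  mean(U) = (6 + 4 + 2 + 7 + 5 + 5) / 6 = 29/6 = 4.8333
  mean(V) = (3 + 3 + 2 + 2 + 7 + 5) / 6 = 22/6 = 3.6667

Step 2 — sample variances and covariances s[i,j] = (1/(n-1)) · Σ_k (x_{k,i} - mean_i) · (x_{k,j} - mean_j), with n-1 = 5:
  s[U,U] = ((1.1667)·(1.1667) + (-0.8333)·(-0.8333) + (-2.8333)·(-2.8333) + (2.1667)·(2.1667) + (0.1667)·(0.1667) + (0.1667)·(0.1667)) / 5 = 14.8333/5 = 2.9667
  s[U,V] = ((1.1667)·(-0.6667) + (-0.8333)·(-0.6667) + (-2.8333)·(-1.6667) + (2.1667)·(-1.6667) + (0.1667)·(3.3333) + (0.1667)·(1.3333)) / 5 = 1.6667/5 = 0.3333
  s[V,V] = ((-0.6667)·(-0.6667) + (-0.6667)·(-0.6667) + (-1.6667)·(-1.6667) + (-1.6667)·(-1.6667) + (3.3333)·(3.3333) + (1.3333)·(1.3333)) / 5 = 19.3333/5 = 3.8667
  Sample standard deviations s_i = √(s[i,i]):
  s(U) = √(2.9667) = 1.7224
  s(V) = √(3.8667) = 1.9664

Step 3 — r_{ij} = s_{ij} / (s_i · s_j):
  r[U,U] = 1 (diagonal).
  r[U,V] = 0.3333 / (1.7224 · 1.9664) = 0.3333 / 3.3869 = 0.0984
  r[V,V] = 1 (diagonal).

R is symmetric with unit diagonal. Assembling:

R = [[1, 0.0984],
 [0.0984, 1]]


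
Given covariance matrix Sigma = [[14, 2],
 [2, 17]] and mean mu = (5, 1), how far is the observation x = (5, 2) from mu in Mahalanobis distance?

Step 1 — centre the observation: (x - mu) = (0, 1).

Step 2 — invert Sigma. det(Sigma) = 14·17 - (2)² = 234.
  Sigma^{-1} = (1/det) · [[d, -b], [-b, a]] = [[0.0726, -0.0085],
 [-0.0085, 0.0598]].

Step 3 — form the quadratic (x - mu)^T · Sigma^{-1} · (x - mu):
  Sigma^{-1} · (x - mu) = (-0.0085, 0.0598).
  (x - mu)^T · [Sigma^{-1} · (x - mu)] = (0)·(-0.0085) + (1)·(0.0598) = 0.0598.

Step 4 — take square root: d = √(0.0598) ≈ 0.2446.

d(x, mu) = √(0.0598) ≈ 0.2446


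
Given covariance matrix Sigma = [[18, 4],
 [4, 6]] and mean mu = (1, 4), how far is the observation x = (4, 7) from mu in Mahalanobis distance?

Step 1 — centre the observation: (x - mu) = (3, 3).

Step 2 — invert Sigma. det(Sigma) = 18·6 - (4)² = 92.
  Sigma^{-1} = (1/det) · [[d, -b], [-b, a]] = [[0.0652, -0.0435],
 [-0.0435, 0.1957]].

Step 3 — form the quadratic (x - mu)^T · Sigma^{-1} · (x - mu):
  Sigma^{-1} · (x - mu) = (0.0652, 0.4565).
  (x - mu)^T · [Sigma^{-1} · (x - mu)] = (3)·(0.0652) + (3)·(0.4565) = 1.5652.

Step 4 — take square root: d = √(1.5652) ≈ 1.2511.

d(x, mu) = √(1.5652) ≈ 1.2511


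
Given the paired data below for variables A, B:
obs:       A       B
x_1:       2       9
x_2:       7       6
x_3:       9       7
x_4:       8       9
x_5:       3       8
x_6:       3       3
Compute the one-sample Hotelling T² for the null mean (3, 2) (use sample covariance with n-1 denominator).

Step 1 — sample mean vector:
  mean(A) = (2 + 7 + 9 + 8 + 3 + 3) / 6 = 32/6 = 5.3333
  mean(B) = (9 + 6 + 7 + 9 + 8 + 3) / 6 = 42/6 = 7
  x̄ = (5.3333, 7),  deviation x̄ - mu_0 = (5.3333, 7) - (3, 2) = (2.3333, 5).

Step 2 — sample covariance matrix, S[i,j] = (1/(n-1)) · Σ_k (x_{k,i} - mean_i) · (x_{k,j} - mean_j), divisor n-1 = 5:
  S[A,A] = ((-3.3333)·(-3.3333) + (1.6667)·(1.6667) + (3.6667)·(3.6667) + (2.6667)·(2.6667) + (-2.3333)·(-2.3333) + (-2.3333)·(-2.3333)) / 5 = 45.3333/5 = 9.0667
  S[A,B] = ((-3.3333)·(2) + (1.6667)·(-1) + (3.6667)·(0) + (2.6667)·(2) + (-2.3333)·(1) + (-2.3333)·(-4)) / 5 = 4/5 = 0.8
  S[B,B] = ((2)·(2) + (-1)·(-1) + (0)·(0) + (2)·(2) + (1)·(1) + (-4)·(-4)) / 5 = 26/5 = 5.2
  S = [[9.0667, 0.8],
 [0.8, 5.2]].

Step 3 — invert S. det(S) = 9.0667·5.2 - (0.8)² = 46.5067.
  S^{-1} = (1/det) · [[d, -b], [-b, a]] = [[0.1118, -0.0172],
 [-0.0172, 0.195]].

Step 4 — quadratic form (x̄ - mu_0)^T · S^{-1} · (x̄ - mu_0):
  S^{-1} · (x̄ - mu_0) = (0.1749, 0.9346),
  (x̄ - mu_0)^T · [...] = (2.3333)·(0.1749) + (5)·(0.9346) = 5.0812.

Step 5 — scale by n: T² = 6 · 5.0812 = 30.4874.

T² ≈ 30.4874


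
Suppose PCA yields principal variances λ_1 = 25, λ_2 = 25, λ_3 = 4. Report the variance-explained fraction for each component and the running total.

Step 1 — total variance = trace(Sigma) = Σ λ_i = 25 + 25 + 4 = 54.

Step 2 — fraction explained by component i = λ_i / Σ λ:
  PC1: 25/54 = 0.463
  PC2: 25/54 = 0.463
  PC3: 4/54 = 0.0741

Step 3 — cumulative fraction after k components = (λ_1 + ... + λ_k) / Σ λ:
  k = 1: 25/54 = 0.463
  k = 2: (25 + 25)/54 = 50/54 = 0.9259
  k = 3: (25 + 25 + 4)/54 = 54/54 = 1

Summary (fraction, with percent):

explained: PC1 0.463 (46.3%), PC2 0.463 (46.3%), PC3 0.0741 (7.41%);  cumulative: 0.463, 0.9259, 1


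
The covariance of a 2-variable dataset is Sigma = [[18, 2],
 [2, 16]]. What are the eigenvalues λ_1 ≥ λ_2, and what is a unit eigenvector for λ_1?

Step 1 — characteristic polynomial of 2×2 Sigma:
  det(Sigma - λI) = λ² - trace · λ + det = 0.
  trace = 18 + 16 = 34, det = 18·16 - (2)² = 284.
Step 2 — discriminant:
  Δ = trace² - 4·det = 1156 - 1136 = 20.
Step 3 — eigenvalues:
  λ = (trace ± √Δ)/2 = (34 ± 4.4721)/2,
  λ_1 = 19.2361,  λ_2 = 14.7639.

Step 4 — unit eigenvector for λ_1: solve (Sigma - λ_1 I)v = 0. First row:
  (18 - 19.2361)·v_x + (2)·v_y = 0, i.e. (-1.2361)·v_x + (2)·v_y = 0,
  so v ∝ (b, λ_1 - a) = (2, 1.2361) = u.
  ||u|| = √((2)² + (1.2361)²) = √(5.5279) ≈ 2.3511,
  v_1 = u/||u|| ≈ (0.8507, 0.5257) (||v_1|| = 1).

λ_1 = 19.2361,  λ_2 = 14.7639;  v_1 ≈ (0.8507, 0.5257)


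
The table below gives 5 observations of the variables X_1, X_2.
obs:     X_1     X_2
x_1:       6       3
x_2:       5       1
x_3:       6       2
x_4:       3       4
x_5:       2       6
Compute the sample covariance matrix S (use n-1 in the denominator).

Step 1 — column means:
  mean(X_1) = (6 + 5 + 6 + 3 + 2) / 5 = 22/5 = 4.4
  mean(X_2) = (3 + 1 + 2 + 4 + 6) / 5 = 16/5 = 3.2

Step 2 — sample covariance S[i,j] = (1/(n-1)) · Σ_k (x_{k,i} - mean_i) · (x_{k,j} - mean_j), with n-1 = 4.
  S[X_1,X_1] = ((1.6)·(1.6) + (0.6)·(0.6) + (1.6)·(1.6) + (-1.4)·(-1.4) + (-2.4)·(-2.4)) / 4 = 13.2/4 = 3.3
  S[X_1,X_2] = ((1.6)·(-0.2) + (0.6)·(-2.2) + (1.6)·(-1.2) + (-1.4)·(0.8) + (-2.4)·(2.8)) / 4 = -11.4/4 = -2.85
  S[X_2,X_2] = ((-0.2)·(-0.2) + (-2.2)·(-2.2) + (-1.2)·(-1.2) + (0.8)·(0.8) + (2.8)·(2.8)) / 4 = 14.8/4 = 3.7

S is symmetric (S[j,i] = S[i,j]). Assembling:

S = [[3.3, -2.85],
 [-2.85, 3.7]]


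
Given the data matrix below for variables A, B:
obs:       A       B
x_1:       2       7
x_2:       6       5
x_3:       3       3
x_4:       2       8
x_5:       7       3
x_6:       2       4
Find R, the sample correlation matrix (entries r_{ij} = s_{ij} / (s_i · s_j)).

Step 1 — column means:
  mean(A) = (2 + 6 + 3 + 2 + 7 + 2) / 6 = 22/6 = 3.6667
  mean(B) = (7 + 5 + 3 + 8 + 3 + 4) / 6 = 30/6 = 5

Step 2 — sample variances and covariances s[i,j] = (1/(n-1)) · Σ_k (x_{k,i} - mean_i) · (x_{k,j} - mean_j), with n-1 = 5:
  s[A,A] = ((-1.6667)·(-1.6667) + (2.3333)·(2.3333) + (-0.6667)·(-0.6667) + (-1.6667)·(-1.6667) + (3.3333)·(3.3333) + (-1.6667)·(-1.6667)) / 5 = 25.3333/5 = 5.0667
  s[A,B] = ((-1.6667)·(2) + (2.3333)·(0) + (-0.6667)·(-2) + (-1.6667)·(3) + (3.3333)·(-2) + (-1.6667)·(-1)) / 5 = -12/5 = -2.4
  s[B,B] = ((2)·(2) + (0)·(0) + (-2)·(-2) + (3)·(3) + (-2)·(-2) + (-1)·(-1)) / 5 = 22/5 = 4.4
  Sample standard deviations s_i = √(s[i,i]):
  s(A) = √(5.0667) = 2.2509
  s(B) = √(4.4) = 2.0976

Step 3 — r_{ij} = s_{ij} / (s_i · s_j):
  r[A,A] = 1 (diagonal).
  r[A,B] = -2.4 / (2.2509 · 2.0976) = -2.4 / 4.7216 = -0.5083
  r[B,B] = 1 (diagonal).

R is symmetric with unit diagonal. Assembling:

R = [[1, -0.5083],
 [-0.5083, 1]]


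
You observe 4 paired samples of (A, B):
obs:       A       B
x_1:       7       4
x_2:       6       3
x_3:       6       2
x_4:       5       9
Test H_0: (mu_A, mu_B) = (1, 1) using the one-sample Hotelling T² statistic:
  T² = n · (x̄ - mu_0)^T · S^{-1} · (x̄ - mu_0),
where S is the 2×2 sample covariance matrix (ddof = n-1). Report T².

Step 1 — sample mean vector:
  mean(A) = (7 + 6 + 6 + 5) / 4 = 24/4 = 6
  mean(B) = (4 + 3 + 2 + 9) / 4 = 18/4 = 4.5
  x̄ = (6, 4.5),  deviation x̄ - mu_0 = (6, 4.5) - (1, 1) = (5, 3.5).

Step 2 — sample covariance matrix, S[i,j] = (1/(n-1)) · Σ_k (x_{k,i} - mean_i) · (x_{k,j} - mean_j), divisor n-1 = 3:
  S[A,A] = ((1)·(1) + (0)·(0) + (0)·(0) + (-1)·(-1)) / 3 = 2/3 = 0.6667
  S[A,B] = ((1)·(-0.5) + (0)·(-1.5) + (0)·(-2.5) + (-1)·(4.5)) / 3 = -5/3 = -1.6667
  S[B,B] = ((-0.5)·(-0.5) + (-1.5)·(-1.5) + (-2.5)·(-2.5) + (4.5)·(4.5)) / 3 = 29/3 = 9.6667
  S = [[0.6667, -1.6667],
 [-1.6667, 9.6667]].

Step 3 — invert S. det(S) = 0.6667·9.6667 - (-1.6667)² = 3.6667.
  S^{-1} = (1/det) · [[d, -b], [-b, a]] = [[2.6364, 0.4545],
 [0.4545, 0.1818]].

Step 4 — quadratic form (x̄ - mu_0)^T · S^{-1} · (x̄ - mu_0):
  S^{-1} · (x̄ - mu_0) = (14.7727, 2.9091),
  (x̄ - mu_0)^T · [...] = (5)·(14.7727) + (3.5)·(2.9091) = 84.0455.

Step 5 — scale by n: T² = 4 · 84.0455 = 336.1818.

T² ≈ 336.1818


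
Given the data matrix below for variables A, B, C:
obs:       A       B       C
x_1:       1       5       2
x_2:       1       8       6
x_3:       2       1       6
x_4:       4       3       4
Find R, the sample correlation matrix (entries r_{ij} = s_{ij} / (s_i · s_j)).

Step 1 — column means:
  mean(A) = (1 + 1 + 2 + 4) / 4 = 8/4 = 2
  mean(B) = (5 + 8 + 1 + 3) / 4 = 17/4 = 4.25
  mean(C) = (2 + 6 + 6 + 4) / 4 = 18/4 = 4.5

Step 2 — sample variances and covariances s[i,j] = (1/(n-1)) · Σ_k (x_{k,i} - mean_i) · (x_{k,j} - mean_j), with n-1 = 3:
  s[A,A] = ((-1)·(-1) + (-1)·(-1) + (0)·(0) + (2)·(2)) / 3 = 6/3 = 2
  s[A,B] = ((-1)·(0.75) + (-1)·(3.75) + (0)·(-3.25) + (2)·(-1.25)) / 3 = -7/3 = -2.3333
  s[A,C] = ((-1)·(-2.5) + (-1)·(1.5) + (0)·(1.5) + (2)·(-0.5)) / 3 = 0/3 = 0
  s[B,B] = ((0.75)·(0.75) + (3.75)·(3.75) + (-3.25)·(-3.25) + (-1.25)·(-1.25)) / 3 = 26.75/3 = 8.9167
  s[B,C] = ((0.75)·(-2.5) + (3.75)·(1.5) + (-3.25)·(1.5) + (-1.25)·(-0.5)) / 3 = -0.5/3 = -0.1667
  s[C,C] = ((-2.5)·(-2.5) + (1.5)·(1.5) + (1.5)·(1.5) + (-0.5)·(-0.5)) / 3 = 11/3 = 3.6667
  Sample standard deviations s_i = √(s[i,i]):
  s(A) = √(2) = 1.4142
  s(B) = √(8.9167) = 2.9861
  s(C) = √(3.6667) = 1.9149

Step 3 — r_{ij} = s_{ij} / (s_i · s_j):
  r[A,A] = 1 (diagonal).
  r[A,B] = -2.3333 / (1.4142 · 2.9861) = -2.3333 / 4.223 = -0.5525
  r[A,C] = 0 / (1.4142 · 1.9149) = 0 / 2.708 = 0
  r[B,B] = 1 (diagonal).
  r[B,C] = -0.1667 / (2.9861 · 1.9149) = -0.1667 / 5.7179 = -0.0291
  r[C,C] = 1 (diagonal).

R is symmetric with unit diagonal. Assembling:

R = [[1, -0.5525, 0],
 [-0.5525, 1, -0.0291],
 [0, -0.0291, 1]]


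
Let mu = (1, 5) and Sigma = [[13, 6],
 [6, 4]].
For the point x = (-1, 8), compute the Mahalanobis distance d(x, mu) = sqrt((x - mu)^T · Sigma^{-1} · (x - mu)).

Step 1 — centre the observation: (x - mu) = (-2, 3).

Step 2 — invert Sigma. det(Sigma) = 13·4 - (6)² = 16.
  Sigma^{-1} = (1/det) · [[d, -b], [-b, a]] = [[0.25, -0.375],
 [-0.375, 0.8125]].

Step 3 — form the quadratic (x - mu)^T · Sigma^{-1} · (x - mu):
  Sigma^{-1} · (x - mu) = (-1.625, 3.1875).
  (x - mu)^T · [Sigma^{-1} · (x - mu)] = (-2)·(-1.625) + (3)·(3.1875) = 12.8125.

Step 4 — take square root: d = √(12.8125) ≈ 3.5795.

d(x, mu) = √(12.8125) ≈ 3.5795


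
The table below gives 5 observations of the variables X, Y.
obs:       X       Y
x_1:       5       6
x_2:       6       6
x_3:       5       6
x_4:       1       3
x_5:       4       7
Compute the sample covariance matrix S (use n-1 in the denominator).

Step 1 — column means:
  mean(X) = (5 + 6 + 5 + 1 + 4) / 5 = 21/5 = 4.2
  mean(Y) = (6 + 6 + 6 + 3 + 7) / 5 = 28/5 = 5.6

Step 2 — sample covariance S[i,j] = (1/(n-1)) · Σ_k (x_{k,i} - mean_i) · (x_{k,j} - mean_j), with n-1 = 4.
  S[X,X] = ((0.8)·(0.8) + (1.8)·(1.8) + (0.8)·(0.8) + (-3.2)·(-3.2) + (-0.2)·(-0.2)) / 4 = 14.8/4 = 3.7
  S[X,Y] = ((0.8)·(0.4) + (1.8)·(0.4) + (0.8)·(0.4) + (-3.2)·(-2.6) + (-0.2)·(1.4)) / 4 = 9.4/4 = 2.35
  S[Y,Y] = ((0.4)·(0.4) + (0.4)·(0.4) + (0.4)·(0.4) + (-2.6)·(-2.6) + (1.4)·(1.4)) / 4 = 9.2/4 = 2.3

S is symmetric (S[j,i] = S[i,j]). Assembling:

S = [[3.7, 2.35],
 [2.35, 2.3]]


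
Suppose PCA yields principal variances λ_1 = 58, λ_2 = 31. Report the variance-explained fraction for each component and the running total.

Step 1 — total variance = trace(Sigma) = Σ λ_i = 58 + 31 = 89.

Step 2 — fraction explained by component i = λ_i / Σ λ:
  PC1: 58/89 = 0.6517
  PC2: 31/89 = 0.3483

Step 3 — cumulative fraction after k components = (λ_1 + ... + λ_k) / Σ λ:
  k = 1: 58/89 = 0.6517
  k = 2: (58 + 31)/89 = 89/89 = 1

Summary (fraction, with percent):

explained: PC1 0.6517 (65.17%), PC2 0.3483 (34.83%);  cumulative: 0.6517, 1


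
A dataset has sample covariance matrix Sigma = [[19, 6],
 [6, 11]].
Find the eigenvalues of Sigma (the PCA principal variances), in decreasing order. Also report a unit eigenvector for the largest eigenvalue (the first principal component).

Step 1 — characteristic polynomial of 2×2 Sigma:
  det(Sigma - λI) = λ² - trace · λ + det = 0.
  trace = 19 + 11 = 30, det = 19·11 - (6)² = 173.
Step 2 — discriminant:
  Δ = trace² - 4·det = 900 - 692 = 208.
Step 3 — eigenvalues:
  λ = (trace ± √Δ)/2 = (30 ± 14.4222)/2,
  λ_1 = 22.2111,  λ_2 = 7.7889.

Step 4 — unit eigenvector for λ_1: solve (Sigma - λ_1 I)v = 0. First row:
  (19 - 22.2111)·v_x + (6)·v_y = 0, i.e. (-3.2111)·v_x + (6)·v_y = 0,
  so v ∝ (b, λ_1 - a) = (6, 3.2111) = u.
  ||u|| = √((6)² + (3.2111)²) = √(46.3112) ≈ 6.8052,
  v_1 = u/||u|| ≈ (0.8817, 0.4719) (||v_1|| = 1).

λ_1 = 22.2111,  λ_2 = 7.7889;  v_1 ≈ (0.8817, 0.4719)


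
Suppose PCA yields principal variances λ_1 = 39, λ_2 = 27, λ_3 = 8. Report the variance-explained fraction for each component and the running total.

Step 1 — total variance = trace(Sigma) = Σ λ_i = 39 + 27 + 8 = 74.

Step 2 — fraction explained by component i = λ_i / Σ λ:
  PC1: 39/74 = 0.527
  PC2: 27/74 = 0.3649
  PC3: 8/74 = 0.1081

Step 3 — cumulative fraction after k components = (λ_1 + ... + λ_k) / Σ λ:
  k = 1: 39/74 = 0.527
  k = 2: (39 + 27)/74 = 66/74 = 0.8919
  k = 3: (39 + 27 + 8)/74 = 74/74 = 1

Summary (fraction, with percent):

explained: PC1 0.527 (52.7%), PC2 0.3649 (36.49%), PC3 0.1081 (10.81%);  cumulative: 0.527, 0.8919, 1


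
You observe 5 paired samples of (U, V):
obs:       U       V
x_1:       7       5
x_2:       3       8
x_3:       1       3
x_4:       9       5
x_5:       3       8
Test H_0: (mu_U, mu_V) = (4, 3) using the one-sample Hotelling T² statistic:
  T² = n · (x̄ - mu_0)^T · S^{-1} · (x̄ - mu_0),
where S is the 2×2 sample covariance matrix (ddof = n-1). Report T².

Step 1 — sample mean vector:
  mean(U) = (7 + 3 + 1 + 9 + 3) / 5 = 23/5 = 4.6
  mean(V) = (5 + 8 + 3 + 5 + 8) / 5 = 29/5 = 5.8
  x̄ = (4.6, 5.8),  deviation x̄ - mu_0 = (4.6, 5.8) - (4, 3) = (0.6, 2.8).

Step 2 — sample covariance matrix, S[i,j] = (1/(n-1)) · Σ_k (x_{k,i} - mean_i) · (x_{k,j} - mean_j), divisor n-1 = 4:
  S[U,U] = ((2.4)·(2.4) + (-1.6)·(-1.6) + (-3.6)·(-3.6) + (4.4)·(4.4) + (-1.6)·(-1.6)) / 4 = 43.2/4 = 10.8
  S[U,V] = ((2.4)·(-0.8) + (-1.6)·(2.2) + (-3.6)·(-2.8) + (4.4)·(-0.8) + (-1.6)·(2.2)) / 4 = -2.4/4 = -0.6
  S[V,V] = ((-0.8)·(-0.8) + (2.2)·(2.2) + (-2.8)·(-2.8) + (-0.8)·(-0.8) + (2.2)·(2.2)) / 4 = 18.8/4 = 4.7
  S = [[10.8, -0.6],
 [-0.6, 4.7]].

Step 3 — invert S. det(S) = 10.8·4.7 - (-0.6)² = 50.4.
  S^{-1} = (1/det) · [[d, -b], [-b, a]] = [[0.0933, 0.0119],
 [0.0119, 0.2143]].

Step 4 — quadratic form (x̄ - mu_0)^T · S^{-1} · (x̄ - mu_0):
  S^{-1} · (x̄ - mu_0) = (0.0893, 0.6071),
  (x̄ - mu_0)^T · [...] = (0.6)·(0.0893) + (2.8)·(0.6071) = 1.7536.

Step 5 — scale by n: T² = 5 · 1.7536 = 8.7679.

T² ≈ 8.7679


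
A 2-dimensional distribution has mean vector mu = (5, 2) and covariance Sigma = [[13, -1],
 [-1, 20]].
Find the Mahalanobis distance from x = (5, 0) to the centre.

Step 1 — centre the observation: (x - mu) = (0, -2).

Step 2 — invert Sigma. det(Sigma) = 13·20 - (-1)² = 259.
  Sigma^{-1} = (1/det) · [[d, -b], [-b, a]] = [[0.0772, 0.0039],
 [0.0039, 0.0502]].

Step 3 — form the quadratic (x - mu)^T · Sigma^{-1} · (x - mu):
  Sigma^{-1} · (x - mu) = (-0.0077, -0.1004).
  (x - mu)^T · [Sigma^{-1} · (x - mu)] = (0)·(-0.0077) + (-2)·(-0.1004) = 0.2008.

Step 4 — take square root: d = √(0.2008) ≈ 0.4481.

d(x, mu) = √(0.2008) ≈ 0.4481


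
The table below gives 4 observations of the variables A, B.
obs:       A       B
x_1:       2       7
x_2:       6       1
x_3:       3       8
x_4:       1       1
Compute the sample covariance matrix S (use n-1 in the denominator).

Step 1 — column means:
  mean(A) = (2 + 6 + 3 + 1) / 4 = 12/4 = 3
  mean(B) = (7 + 1 + 8 + 1) / 4 = 17/4 = 4.25

Step 2 — sample covariance S[i,j] = (1/(n-1)) · Σ_k (x_{k,i} - mean_i) · (x_{k,j} - mean_j), with n-1 = 3.
  S[A,A] = ((-1)·(-1) + (3)·(3) + (0)·(0) + (-2)·(-2)) / 3 = 14/3 = 4.6667
  S[A,B] = ((-1)·(2.75) + (3)·(-3.25) + (0)·(3.75) + (-2)·(-3.25)) / 3 = -6/3 = -2
  S[B,B] = ((2.75)·(2.75) + (-3.25)·(-3.25) + (3.75)·(3.75) + (-3.25)·(-3.25)) / 3 = 42.75/3 = 14.25

S is symmetric (S[j,i] = S[i,j]). Assembling:

S = [[4.6667, -2],
 [-2, 14.25]]


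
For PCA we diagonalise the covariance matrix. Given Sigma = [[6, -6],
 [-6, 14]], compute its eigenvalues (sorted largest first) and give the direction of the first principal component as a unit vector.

Step 1 — characteristic polynomial of 2×2 Sigma:
  det(Sigma - λI) = λ² - trace · λ + det = 0.
  trace = 6 + 14 = 20, det = 6·14 - (-6)² = 48.
Step 2 — discriminant:
  Δ = trace² - 4·det = 400 - 192 = 208.
Step 3 — eigenvalues:
  λ = (trace ± √Δ)/2 = (20 ± 14.4222)/2,
  λ_1 = 17.2111,  λ_2 = 2.7889.

Step 4 — unit eigenvector for λ_1: solve (Sigma - λ_1 I)v = 0. First row:
  (6 - 17.2111)·v_x + (-6)·v_y = 0, i.e. (-11.2111)·v_x + (-6)·v_y = 0,
  so v ∝ (b, λ_1 - a) = (-6, 11.2111); multiply by -1 so the first entry is positive: u = (6, -11.2111).
  ||u|| = √((6)² + (-11.2111)²) = √(161.6888) ≈ 12.7157,
  v_1 = u/||u|| ≈ (0.4719, -0.8817) (||v_1|| = 1).

λ_1 = 17.2111,  λ_2 = 2.7889;  v_1 ≈ (0.4719, -0.8817)


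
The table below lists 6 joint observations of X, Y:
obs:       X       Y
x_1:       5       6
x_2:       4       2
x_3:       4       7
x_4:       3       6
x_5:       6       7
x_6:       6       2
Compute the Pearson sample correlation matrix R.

Step 1 — column means:
  mean(X) = (5 + 4 + 4 + 3 + 6 + 6) / 6 = 28/6 = 4.6667
  mean(Y) = (6 + 2 + 7 + 6 + 7 + 2) / 6 = 30/6 = 5

Step 2 — sample variances and covariances s[i,j] = (1/(n-1)) · Σ_k (x_{k,i} - mean_i) · (x_{k,j} - mean_j), with n-1 = 5:
  s[X,X] = ((0.3333)·(0.3333) + (-0.6667)·(-0.6667) + (-0.6667)·(-0.6667) + (-1.6667)·(-1.6667) + (1.3333)·(1.3333) + (1.3333)·(1.3333)) / 5 = 7.3333/5 = 1.4667
  s[X,Y] = ((0.3333)·(1) + (-0.6667)·(-3) + (-0.6667)·(2) + (-1.6667)·(1) + (1.3333)·(2) + (1.3333)·(-3)) / 5 = -2/5 = -0.4
  s[Y,Y] = ((1)·(1) + (-3)·(-3) + (2)·(2) + (1)·(1) + (2)·(2) + (-3)·(-3)) / 5 = 28/5 = 5.6
  Sample standard deviations s_i = √(s[i,i]):
  s(X) = √(1.4667) = 1.2111
  s(Y) = √(5.6) = 2.3664

Step 3 — r_{ij} = s_{ij} / (s_i · s_j):
  r[X,X] = 1 (diagonal).
  r[X,Y] = -0.4 / (1.2111 · 2.3664) = -0.4 / 2.8659 = -0.1396
  r[Y,Y] = 1 (diagonal).

R is symmetric with unit diagonal. Assembling:

R = [[1, -0.1396],
 [-0.1396, 1]]


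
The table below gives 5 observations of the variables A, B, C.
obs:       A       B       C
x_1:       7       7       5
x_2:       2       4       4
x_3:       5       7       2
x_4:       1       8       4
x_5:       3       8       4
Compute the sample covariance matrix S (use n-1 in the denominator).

Step 1 — column means:
  mean(A) = (7 + 2 + 5 + 1 + 3) / 5 = 18/5 = 3.6
  mean(B) = (7 + 4 + 7 + 8 + 8) / 5 = 34/5 = 6.8
  mean(C) = (5 + 4 + 2 + 4 + 4) / 5 = 19/5 = 3.8

Step 2 — sample covariance S[i,j] = (1/(n-1)) · Σ_k (x_{k,i} - mean_i) · (x_{k,j} - mean_j), with n-1 = 4.
  S[A,A] = ((3.4)·(3.4) + (-1.6)·(-1.6) + (1.4)·(1.4) + (-2.6)·(-2.6) + (-0.6)·(-0.6)) / 4 = 23.2/4 = 5.8
  S[A,B] = ((3.4)·(0.2) + (-1.6)·(-2.8) + (1.4)·(0.2) + (-2.6)·(1.2) + (-0.6)·(1.2)) / 4 = 1.6/4 = 0.4
  S[A,C] = ((3.4)·(1.2) + (-1.6)·(0.2) + (1.4)·(-1.8) + (-2.6)·(0.2) + (-0.6)·(0.2)) / 4 = 0.6/4 = 0.15
  S[B,B] = ((0.2)·(0.2) + (-2.8)·(-2.8) + (0.2)·(0.2) + (1.2)·(1.2) + (1.2)·(1.2)) / 4 = 10.8/4 = 2.7
  S[B,C] = ((0.2)·(1.2) + (-2.8)·(0.2) + (0.2)·(-1.8) + (1.2)·(0.2) + (1.2)·(0.2)) / 4 = -0.2/4 = -0.05
  S[C,C] = ((1.2)·(1.2) + (0.2)·(0.2) + (-1.8)·(-1.8) + (0.2)·(0.2) + (0.2)·(0.2)) / 4 = 4.8/4 = 1.2

S is symmetric (S[j,i] = S[i,j]). Assembling:

S = [[5.8, 0.4, 0.15],
 [0.4, 2.7, -0.05],
 [0.15, -0.05, 1.2]]


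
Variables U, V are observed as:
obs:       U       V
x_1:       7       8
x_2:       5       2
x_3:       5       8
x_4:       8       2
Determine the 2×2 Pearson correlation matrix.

Step 1 — column means:
  mean(U) = (7 + 5 + 5 + 8) / 4 = 25/4 = 6.25
  mean(V) = (8 + 2 + 8 + 2) / 4 = 20/4 = 5

Step 2 — sample variances and covariances s[i,j] = (1/(n-1)) · Σ_k (x_{k,i} - mean_i) · (x_{k,j} - mean_j), with n-1 = 3:
  s[U,U] = ((0.75)·(0.75) + (-1.25)·(-1.25) + (-1.25)·(-1.25) + (1.75)·(1.75)) / 3 = 6.75/3 = 2.25
  s[U,V] = ((0.75)·(3) + (-1.25)·(-3) + (-1.25)·(3) + (1.75)·(-3)) / 3 = -3/3 = -1
  s[V,V] = ((3)·(3) + (-3)·(-3) + (3)·(3) + (-3)·(-3)) / 3 = 36/3 = 12
  Sample standard deviations s_i = √(s[i,i]):
  s(U) = √(2.25) = 1.5
  s(V) = √(12) = 3.4641

Step 3 — r_{ij} = s_{ij} / (s_i · s_j):
  r[U,U] = 1 (diagonal).
  r[U,V] = -1 / (1.5 · 3.4641) = -1 / 5.1962 = -0.1925
  r[V,V] = 1 (diagonal).

R is symmetric with unit diagonal. Assembling:

R = [[1, -0.1925],
 [-0.1925, 1]]


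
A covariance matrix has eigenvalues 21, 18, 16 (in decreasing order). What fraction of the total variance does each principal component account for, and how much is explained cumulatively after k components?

Step 1 — total variance = trace(Sigma) = Σ λ_i = 21 + 18 + 16 = 55.

Step 2 — fraction explained by component i = λ_i / Σ λ:
  PC1: 21/55 = 0.3818
  PC2: 18/55 = 0.3273
  PC3: 16/55 = 0.2909

Step 3 — cumulative fraction after k components = (λ_1 + ... + λ_k) / Σ λ:
  k = 1: 21/55 = 0.3818
  k = 2: (21 + 18)/55 = 39/55 = 0.7091
  k = 3: (21 + 18 + 16)/55 = 55/55 = 1

Summary (fraction, with percent):

explained: PC1 0.3818 (38.18%), PC2 0.3273 (32.73%), PC3 0.2909 (29.09%);  cumulative: 0.3818, 0.7091, 1


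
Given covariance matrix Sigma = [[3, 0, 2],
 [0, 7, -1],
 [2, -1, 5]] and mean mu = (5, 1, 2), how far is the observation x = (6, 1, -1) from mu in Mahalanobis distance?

Step 1 — centre the observation: (x - mu) = (1, 0, -3).

Step 2 — invert Sigma (cofactor / det for 3×3, or solve directly):
  Sigma^{-1} = [[0.4595, -0.027, -0.1892],
 [-0.027, 0.1486, 0.0405],
 [-0.1892, 0.0405, 0.2838]].

Step 3 — form the quadratic (x - mu)^T · Sigma^{-1} · (x - mu):
  Sigma^{-1} · (x - mu) = (1.027, -0.1486, -1.0405).
  (x - mu)^T · [Sigma^{-1} · (x - mu)] = (1)·(1.027) + (0)·(-0.1486) + (-3)·(-1.0405) = 4.1486.

Step 4 — take square root: d = √(4.1486) ≈ 2.0368.

d(x, mu) = √(4.1486) ≈ 2.0368


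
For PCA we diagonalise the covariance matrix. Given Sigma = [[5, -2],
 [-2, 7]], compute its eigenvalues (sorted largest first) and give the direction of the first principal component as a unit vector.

Step 1 — characteristic polynomial of 2×2 Sigma:
  det(Sigma - λI) = λ² - trace · λ + det = 0.
  trace = 5 + 7 = 12, det = 5·7 - (-2)² = 31.
Step 2 — discriminant:
  Δ = trace² - 4·det = 144 - 124 = 20.
Step 3 — eigenvalues:
  λ = (trace ± √Δ)/2 = (12 ± 4.4721)/2,
  λ_1 = 8.2361,  λ_2 = 3.7639.

Step 4 — unit eigenvector for λ_1: solve (Sigma - λ_1 I)v = 0. First row:
  (5 - 8.2361)·v_x + (-2)·v_y = 0, i.e. (-3.2361)·v_x + (-2)·v_y = 0,
  so v ∝ (b, λ_1 - a) = (-2, 3.2361); multiply by -1 so the first entry is positive: u = (2, -3.2361).
  ||u|| = √((2)² + (-3.2361)²) = √(14.4721) ≈ 3.8042,
  v_1 = u/||u|| ≈ (0.5257, -0.8507) (||v_1|| = 1).

λ_1 = 8.2361,  λ_2 = 3.7639;  v_1 ≈ (0.5257, -0.8507)


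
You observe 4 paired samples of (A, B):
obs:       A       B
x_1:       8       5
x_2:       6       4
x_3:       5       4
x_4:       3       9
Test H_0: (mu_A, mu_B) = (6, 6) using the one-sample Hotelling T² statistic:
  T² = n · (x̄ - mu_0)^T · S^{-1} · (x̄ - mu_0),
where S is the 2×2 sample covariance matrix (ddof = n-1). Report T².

Step 1 — sample mean vector:
  mean(A) = (8 + 6 + 5 + 3) / 4 = 22/4 = 5.5
  mean(B) = (5 + 4 + 4 + 9) / 4 = 22/4 = 5.5
  x̄ = (5.5, 5.5),  deviation x̄ - mu_0 = (5.5, 5.5) - (6, 6) = (-0.5, -0.5).

Step 2 — sample covariance matrix, S[i,j] = (1/(n-1)) · Σ_k (x_{k,i} - mean_i) · (x_{k,j} - mean_j), divisor n-1 = 3:
  S[A,A] = ((2.5)·(2.5) + (0.5)·(0.5) + (-0.5)·(-0.5) + (-2.5)·(-2.5)) / 3 = 13/3 = 4.3333
  S[A,B] = ((2.5)·(-0.5) + (0.5)·(-1.5) + (-0.5)·(-1.5) + (-2.5)·(3.5)) / 3 = -10/3 = -3.3333
  S[B,B] = ((-0.5)·(-0.5) + (-1.5)·(-1.5) + (-1.5)·(-1.5) + (3.5)·(3.5)) / 3 = 17/3 = 5.6667
  S = [[4.3333, -3.3333],
 [-3.3333, 5.6667]].

Step 3 — invert S. det(S) = 4.3333·5.6667 - (-3.3333)² = 13.4444.
  S^{-1} = (1/det) · [[d, -b], [-b, a]] = [[0.4215, 0.2479],
 [0.2479, 0.3223]].

Step 4 — quadratic form (x̄ - mu_0)^T · S^{-1} · (x̄ - mu_0):
  S^{-1} · (x̄ - mu_0) = (-0.3347, -0.2851),
  (x̄ - mu_0)^T · [...] = (-0.5)·(-0.3347) + (-0.5)·(-0.2851) = 0.3099.

Step 5 — scale by n: T² = 4 · 0.3099 = 1.2397.

T² ≈ 1.2397


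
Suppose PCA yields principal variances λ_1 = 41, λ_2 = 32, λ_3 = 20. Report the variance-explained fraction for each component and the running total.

Step 1 — total variance = trace(Sigma) = Σ λ_i = 41 + 32 + 20 = 93.

Step 2 — fraction explained by component i = λ_i / Σ λ:
  PC1: 41/93 = 0.4409
  PC2: 32/93 = 0.3441
  PC3: 20/93 = 0.2151

Step 3 — cumulative fraction after k components = (λ_1 + ... + λ_k) / Σ λ:
  k = 1: 41/93 = 0.4409
  k = 2: (41 + 32)/93 = 73/93 = 0.7849
  k = 3: (41 + 32 + 20)/93 = 93/93 = 1

Summary (fraction, with percent):

explained: PC1 0.4409 (44.09%), PC2 0.3441 (34.41%), PC3 0.2151 (21.51%);  cumulative: 0.4409, 0.7849, 1


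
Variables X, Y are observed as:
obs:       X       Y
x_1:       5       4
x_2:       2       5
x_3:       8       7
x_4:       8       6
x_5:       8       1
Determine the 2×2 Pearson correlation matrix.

Step 1 — column means:
  mean(X) = (5 + 2 + 8 + 8 + 8) / 5 = 31/5 = 6.2
  mean(Y) = (4 + 5 + 7 + 6 + 1) / 5 = 23/5 = 4.6

Step 2 — sample variances and covariances s[i,j] = (1/(n-1)) · Σ_k (x_{k,i} - mean_i) · (x_{k,j} - mean_j), with n-1 = 4:
  s[X,X] = ((-1.2)·(-1.2) + (-4.2)·(-4.2) + (1.8)·(1.8) + (1.8)·(1.8) + (1.8)·(1.8)) / 4 = 28.8/4 = 7.2
  s[X,Y] = ((-1.2)·(-0.6) + (-4.2)·(0.4) + (1.8)·(2.4) + (1.8)·(1.4) + (1.8)·(-3.6)) / 4 = -0.6/4 = -0.15
  s[Y,Y] = ((-0.6)·(-0.6) + (0.4)·(0.4) + (2.4)·(2.4) + (1.4)·(1.4) + (-3.6)·(-3.6)) / 4 = 21.2/4 = 5.3
  Sample standard deviations s_i = √(s[i,i]):
  s(X) = √(7.2) = 2.6833
  s(Y) = √(5.3) = 2.3022

Step 3 — r_{ij} = s_{ij} / (s_i · s_j):
  r[X,X] = 1 (diagonal).
  r[X,Y] = -0.15 / (2.6833 · 2.3022) = -0.15 / 6.1774 = -0.0243
  r[Y,Y] = 1 (diagonal).

R is symmetric with unit diagonal. Assembling:

R = [[1, -0.0243],
 [-0.0243, 1]]


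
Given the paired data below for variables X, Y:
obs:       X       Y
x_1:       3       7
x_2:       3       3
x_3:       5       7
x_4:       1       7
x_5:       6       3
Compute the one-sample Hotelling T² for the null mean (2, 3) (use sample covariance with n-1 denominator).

Step 1 — sample mean vector:
  mean(X) = (3 + 3 + 5 + 1 + 6) / 5 = 18/5 = 3.6
  mean(Y) = (7 + 3 + 7 + 7 + 3) / 5 = 27/5 = 5.4
  x̄ = (3.6, 5.4),  deviation x̄ - mu_0 = (3.6, 5.4) - (2, 3) = (1.6, 2.4).

Step 2 — sample covariance matrix, S[i,j] = (1/(n-1)) · Σ_k (x_{k,i} - mean_i) · (x_{k,j} - mean_j), divisor n-1 = 4:
  S[X,X] = ((-0.6)·(-0.6) + (-0.6)·(-0.6) + (1.4)·(1.4) + (-2.6)·(-2.6) + (2.4)·(2.4)) / 4 = 15.2/4 = 3.8
  S[X,Y] = ((-0.6)·(1.6) + (-0.6)·(-2.4) + (1.4)·(1.6) + (-2.6)·(1.6) + (2.4)·(-2.4)) / 4 = -7.2/4 = -1.8
  S[Y,Y] = ((1.6)·(1.6) + (-2.4)·(-2.4) + (1.6)·(1.6) + (1.6)·(1.6) + (-2.4)·(-2.4)) / 4 = 19.2/4 = 4.8
  S = [[3.8, -1.8],
 [-1.8, 4.8]].

Step 3 — invert S. det(S) = 3.8·4.8 - (-1.8)² = 15.
  S^{-1} = (1/det) · [[d, -b], [-b, a]] = [[0.32, 0.12],
 [0.12, 0.2533]].

Step 4 — quadratic form (x̄ - mu_0)^T · S^{-1} · (x̄ - mu_0):
  S^{-1} · (x̄ - mu_0) = (0.8, 0.8),
  (x̄ - mu_0)^T · [...] = (1.6)·(0.8) + (2.4)·(0.8) = 3.2.

Step 5 — scale by n: T² = 5 · 3.2 = 16.

T² ≈ 16


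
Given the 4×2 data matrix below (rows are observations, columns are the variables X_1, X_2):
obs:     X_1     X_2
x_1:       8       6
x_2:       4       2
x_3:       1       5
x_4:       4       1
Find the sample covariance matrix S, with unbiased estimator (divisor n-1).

Step 1 — column means:
  mean(X_1) = (8 + 4 + 1 + 4) / 4 = 17/4 = 4.25
  mean(X_2) = (6 + 2 + 5 + 1) / 4 = 14/4 = 3.5

Step 2 — sample covariance S[i,j] = (1/(n-1)) · Σ_k (x_{k,i} - mean_i) · (x_{k,j} - mean_j), with n-1 = 3.
  S[X_1,X_1] = ((3.75)·(3.75) + (-0.25)·(-0.25) + (-3.25)·(-3.25) + (-0.25)·(-0.25)) / 3 = 24.75/3 = 8.25
  S[X_1,X_2] = ((3.75)·(2.5) + (-0.25)·(-1.5) + (-3.25)·(1.5) + (-0.25)·(-2.5)) / 3 = 5.5/3 = 1.8333
  S[X_2,X_2] = ((2.5)·(2.5) + (-1.5)·(-1.5) + (1.5)·(1.5) + (-2.5)·(-2.5)) / 3 = 17/3 = 5.6667

S is symmetric (S[j,i] = S[i,j]). Assembling:

S = [[8.25, 1.8333],
 [1.8333, 5.6667]]


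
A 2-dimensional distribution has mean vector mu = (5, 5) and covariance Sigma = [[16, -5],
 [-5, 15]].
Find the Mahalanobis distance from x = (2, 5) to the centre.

Step 1 — centre the observation: (x - mu) = (-3, 0).

Step 2 — invert Sigma. det(Sigma) = 16·15 - (-5)² = 215.
  Sigma^{-1} = (1/det) · [[d, -b], [-b, a]] = [[0.0698, 0.0233],
 [0.0233, 0.0744]].

Step 3 — form the quadratic (x - mu)^T · Sigma^{-1} · (x - mu):
  Sigma^{-1} · (x - mu) = (-0.2093, -0.0698).
  (x - mu)^T · [Sigma^{-1} · (x - mu)] = (-3)·(-0.2093) + (0)·(-0.0698) = 0.6279.

Step 4 — take square root: d = √(0.6279) ≈ 0.7924.

d(x, mu) = √(0.6279) ≈ 0.7924


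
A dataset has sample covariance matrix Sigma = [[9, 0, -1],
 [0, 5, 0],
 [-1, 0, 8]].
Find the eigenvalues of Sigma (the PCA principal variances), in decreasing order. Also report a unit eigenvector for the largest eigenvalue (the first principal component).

Step 1 — characteristic polynomial p(λ) = det(λI - Sigma) = λ³ - tr·λ² + c_1·λ - det, where tr = trace, c_1 = sum of the principal 2×2 minors, det = det(Sigma):
  tr = 9 + 5 + 8 = 22,
  c_1 = (9·5 - (0)²) + (9·8 - (-1)²) + (5·8 - (0)²) = 45 + 71 + 40 = 156,
  det = 9·(5·8 - (0)²) - (0)·((0)·8 - (0)·(-1)) + (-1)·((0)·(0) - 5·(-1)) = 9·(40) - (0)·(0) + (-1)·(5) = 355.
  So p(λ) = λ³ - 22λ² + 156λ - 355.
Step 2 — look for an integer root (rational root theorem: any rational root is an integer divisor of 355). Testing λ = 5:
  p(5) = 125 - 550 + 780 - 355 = 0  ✓
  Dividing out (λ - 5): p(λ) = (λ - 5)(λ² - 17λ + 71).
Step 3 — remaining eigenvalues from the quadratic λ² - 17λ + 71 = 0:
  Δ = 17² - 4·71 = 289 - 284 = 5,  λ = (17 ± √5)/2 = (17 ± 2.2361)/2 ≈ 9.618 or 7.382.
  Sorted: λ_1 = 9.618,  λ_2 = 7.382,  λ_3 = 5  (check: sum = 22 = tr ✓).

Step 4 — unit eigenvector for λ_1 ≈ 9.618: v spans the null space of (Sigma - λ_1 I), whose rows are
  r_1 = (-0.618, 0, -1),  r_2 = (0, -4.618, 0),  r_3 = (-1, 0, -1.618).
  v is orthogonal to every row, so take v ∝ r_1 × r_2 = ((0)·(0) - (-1)·(-4.618), (-1)·(0) - (-0.618)·(0), (-0.618)·(-4.618) - (0)·(0)) ≈ (-4.618, 0, 2.8541).
  Rescale (multiply by -1 so the first nonzero entry is positive): u = (4.618, 0, -2.8541).
  ||u|| = √((4.618)² + (0)² + (-2.8541)²) = √(29.4721) ≈ 5.4288,  v_1 = u/||u|| ≈ (0.8507, 0, -0.5257) (||v_1|| = 1).

λ_1 = 9.618,  λ_2 = 7.382,  λ_3 = 5;  v_1 ≈ (0.8507, 0, -0.5257)


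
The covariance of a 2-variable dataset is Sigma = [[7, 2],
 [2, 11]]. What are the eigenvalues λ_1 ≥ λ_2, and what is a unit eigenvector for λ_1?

Step 1 — characteristic polynomial of 2×2 Sigma:
  det(Sigma - λI) = λ² - trace · λ + det = 0.
  trace = 7 + 11 = 18, det = 7·11 - (2)² = 73.
Step 2 — discriminant:
  Δ = trace² - 4·det = 324 - 292 = 32.
Step 3 — eigenvalues:
  λ = (trace ± √Δ)/2 = (18 ± 5.6569)/2,
  λ_1 = 11.8284,  λ_2 = 6.1716.

Step 4 — unit eigenvector for λ_1: solve (Sigma - λ_1 I)v = 0. First row:
  (7 - 11.8284)·v_x + (2)·v_y = 0, i.e. (-4.8284)·v_x + (2)·v_y = 0,
  so v ∝ (b, λ_1 - a) = (2, 4.8284) = u.
  ||u|| = √((2)² + (4.8284)²) = √(27.3137) ≈ 5.2263,
  v_1 = u/||u|| ≈ (0.3827, 0.9239) (||v_1|| = 1).

λ_1 = 11.8284,  λ_2 = 6.1716;  v_1 ≈ (0.3827, 0.9239)


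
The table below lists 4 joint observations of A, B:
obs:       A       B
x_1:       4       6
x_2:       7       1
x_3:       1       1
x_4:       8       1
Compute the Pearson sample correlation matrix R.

Step 1 — column means:
  mean(A) = (4 + 7 + 1 + 8) / 4 = 20/4 = 5
  mean(B) = (6 + 1 + 1 + 1) / 4 = 9/4 = 2.25

Step 2 — sample variances and covariances s[i,j] = (1/(n-1)) · Σ_k (x_{k,i} - mean_i) · (x_{k,j} - mean_j), with n-1 = 3:
  s[A,A] = ((-1)·(-1) + (2)·(2) + (-4)·(-4) + (3)·(3)) / 3 = 30/3 = 10
  s[A,B] = ((-1)·(3.75) + (2)·(-1.25) + (-4)·(-1.25) + (3)·(-1.25)) / 3 = -5/3 = -1.6667
  s[B,B] = ((3.75)·(3.75) + (-1.25)·(-1.25) + (-1.25)·(-1.25) + (-1.25)·(-1.25)) / 3 = 18.75/3 = 6.25
  Sample standard deviations s_i = √(s[i,i]):
  s(A) = √(10) = 3.1623
  s(B) = √(6.25) = 2.5

Step 3 — r_{ij} = s_{ij} / (s_i · s_j):
  r[A,A] = 1 (diagonal).
  r[A,B] = -1.6667 / (3.1623 · 2.5) = -1.6667 / 7.9057 = -0.2108
  r[B,B] = 1 (diagonal).

R is symmetric with unit diagonal. Assembling:

R = [[1, -0.2108],
 [-0.2108, 1]]


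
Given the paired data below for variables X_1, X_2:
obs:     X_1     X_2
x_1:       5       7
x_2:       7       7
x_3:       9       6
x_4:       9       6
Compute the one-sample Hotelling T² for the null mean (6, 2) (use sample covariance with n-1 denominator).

Step 1 — sample mean vector:
  mean(X_1) = (5 + 7 + 9 + 9) / 4 = 30/4 = 7.5
  mean(X_2) = (7 + 7 + 6 + 6) / 4 = 26/4 = 6.5
  x̄ = (7.5, 6.5),  deviation x̄ - mu_0 = (7.5, 6.5) - (6, 2) = (1.5, 4.5).

Step 2 — sample covariance matrix, S[i,j] = (1/(n-1)) · Σ_k (x_{k,i} - mean_i) · (x_{k,j} - mean_j), divisor n-1 = 3:
  S[X_1,X_1] = ((-2.5)·(-2.5) + (-0.5)·(-0.5) + (1.5)·(1.5) + (1.5)·(1.5)) / 3 = 11/3 = 3.6667
  S[X_1,X_2] = ((-2.5)·(0.5) + (-0.5)·(0.5) + (1.5)·(-0.5) + (1.5)·(-0.5)) / 3 = -3/3 = -1
  S[X_2,X_2] = ((0.5)·(0.5) + (0.5)·(0.5) + (-0.5)·(-0.5) + (-0.5)·(-0.5)) / 3 = 1/3 = 0.3333
  S = [[3.6667, -1],
 [-1, 0.3333]].

Step 3 — invert S. det(S) = 3.6667·0.3333 - (-1)² = 0.2222.
  S^{-1} = (1/det) · [[d, -b], [-b, a]] = [[1.5, 4.5],
 [4.5, 16.5]].

Step 4 — quadratic form (x̄ - mu_0)^T · S^{-1} · (x̄ - mu_0):
  S^{-1} · (x̄ - mu_0) = (22.5, 81),
  (x̄ - mu_0)^T · [...] = (1.5)·(22.5) + (4.5)·(81) = 398.25.

Step 5 — scale by n: T² = 4 · 398.25 = 1593.

T² ≈ 1593


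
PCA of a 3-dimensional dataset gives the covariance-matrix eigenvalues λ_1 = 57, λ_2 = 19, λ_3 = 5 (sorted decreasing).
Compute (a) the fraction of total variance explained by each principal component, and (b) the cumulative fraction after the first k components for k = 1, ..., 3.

Step 1 — total variance = trace(Sigma) = Σ λ_i = 57 + 19 + 5 = 81.

Step 2 — fraction explained by component i = λ_i / Σ λ:
  PC1: 57/81 = 0.7037
  PC2: 19/81 = 0.2346
  PC3: 5/81 = 0.0617

Step 3 — cumulative fraction after k components = (λ_1 + ... + λ_k) / Σ λ:
  k = 1: 57/81 = 0.7037
  k = 2: (57 + 19)/81 = 76/81 = 0.9383
  k = 3: (57 + 19 + 5)/81 = 81/81 = 1

Summary (fraction, with percent):

explained: PC1 0.7037 (70.37%), PC2 0.2346 (23.46%), PC3 0.0617 (6.17%);  cumulative: 0.7037, 0.9383, 1


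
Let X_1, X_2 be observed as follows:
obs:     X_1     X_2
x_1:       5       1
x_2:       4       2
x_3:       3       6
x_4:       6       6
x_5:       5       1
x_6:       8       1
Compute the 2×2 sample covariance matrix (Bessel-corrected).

Step 1 — column means:
  mean(X_1) = (5 + 4 + 3 + 6 + 5 + 8) / 6 = 31/6 = 5.1667
  mean(X_2) = (1 + 2 + 6 + 6 + 1 + 1) / 6 = 17/6 = 2.8333

Step 2 — sample covariance S[i,j] = (1/(n-1)) · Σ_k (x_{k,i} - mean_i) · (x_{k,j} - mean_j), with n-1 = 5.
  S[X_1,X_1] = ((-0.1667)·(-0.1667) + (-1.1667)·(-1.1667) + (-2.1667)·(-2.1667) + (0.8333)·(0.8333) + (-0.1667)·(-0.1667) + (2.8333)·(2.8333)) / 5 = 14.8333/5 = 2.9667
  S[X_1,X_2] = ((-0.1667)·(-1.8333) + (-1.1667)·(-0.8333) + (-2.1667)·(3.1667) + (0.8333)·(3.1667) + (-0.1667)·(-1.8333) + (2.8333)·(-1.8333)) / 5 = -7.8333/5 = -1.5667
  S[X_2,X_2] = ((-1.8333)·(-1.8333) + (-0.8333)·(-0.8333) + (3.1667)·(3.1667) + (3.1667)·(3.1667) + (-1.8333)·(-1.8333) + (-1.8333)·(-1.8333)) / 5 = 30.8333/5 = 6.1667

S is symmetric (S[j,i] = S[i,j]). Assembling:

S = [[2.9667, -1.5667],
 [-1.5667, 6.1667]]


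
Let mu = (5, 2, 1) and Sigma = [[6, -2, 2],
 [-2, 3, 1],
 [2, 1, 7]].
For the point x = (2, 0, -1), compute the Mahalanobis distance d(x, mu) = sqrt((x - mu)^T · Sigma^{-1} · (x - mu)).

Step 1 — centre the observation: (x - mu) = (-3, -2, -2).

Step 2 — invert Sigma (cofactor / det for 3×3, or solve directly):
  Sigma^{-1} = [[0.2778, 0.2222, -0.1111],
 [0.2222, 0.5278, -0.1389],
 [-0.1111, -0.1389, 0.1944]].

Step 3 — form the quadratic (x - mu)^T · Sigma^{-1} · (x - mu):
  Sigma^{-1} · (x - mu) = (-1.0556, -1.4444, 0.2222).
  (x - mu)^T · [Sigma^{-1} · (x - mu)] = (-3)·(-1.0556) + (-2)·(-1.4444) + (-2)·(0.2222) = 5.6111.

Step 4 — take square root: d = √(5.6111) ≈ 2.3688.

d(x, mu) = √(5.6111) ≈ 2.3688


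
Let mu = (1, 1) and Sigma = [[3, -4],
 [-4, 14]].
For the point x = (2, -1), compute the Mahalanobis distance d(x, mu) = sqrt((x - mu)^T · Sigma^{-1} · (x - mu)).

Step 1 — centre the observation: (x - mu) = (1, -2).

Step 2 — invert Sigma. det(Sigma) = 3·14 - (-4)² = 26.
  Sigma^{-1} = (1/det) · [[d, -b], [-b, a]] = [[0.5385, 0.1538],
 [0.1538, 0.1154]].

Step 3 — form the quadratic (x - mu)^T · Sigma^{-1} · (x - mu):
  Sigma^{-1} · (x - mu) = (0.2308, -0.0769).
  (x - mu)^T · [Sigma^{-1} · (x - mu)] = (1)·(0.2308) + (-2)·(-0.0769) = 0.3846.

Step 4 — take square root: d = √(0.3846) ≈ 0.6202.

d(x, mu) = √(0.3846) ≈ 0.6202
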